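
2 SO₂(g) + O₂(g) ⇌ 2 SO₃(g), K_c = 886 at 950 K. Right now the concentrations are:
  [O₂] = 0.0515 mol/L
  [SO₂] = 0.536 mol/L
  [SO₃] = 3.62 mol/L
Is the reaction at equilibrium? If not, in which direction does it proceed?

no net change (already at equilibrium)

Q_c = [SO₃]² / ([SO₂]²·[O₂]) = (3.62)² / ((0.536)²·(0.0515)) = 886
Q_c = 886 = K_c, so the system is already at equilibrium.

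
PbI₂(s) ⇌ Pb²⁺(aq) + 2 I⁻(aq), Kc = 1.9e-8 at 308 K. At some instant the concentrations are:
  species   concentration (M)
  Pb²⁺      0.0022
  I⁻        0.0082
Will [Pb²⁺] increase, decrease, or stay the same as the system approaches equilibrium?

(PbI₂ is a pure solid — omitted from Qc.)
Qc = [Pb²⁺]·[I⁻]² = (0.0022)·(0.0082)² = 1.5e-7
Qc = 1.5e-7 > Kc = 1.9e-8: net reverse reaction.
Pb²⁺ is a product, so it decreases.

decrease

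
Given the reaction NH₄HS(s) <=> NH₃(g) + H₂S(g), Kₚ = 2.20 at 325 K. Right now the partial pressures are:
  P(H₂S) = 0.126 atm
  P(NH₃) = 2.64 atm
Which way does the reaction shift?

(NH₄HS is a pure solid — omitted from Qₚ.)
Qₚ = P(NH₃)·P(H₂S) = (2.64)·(0.126) = 0.333
Qₚ = 0.333 < Kₚ = 2.20, so the forward reaction proceeds.

toward products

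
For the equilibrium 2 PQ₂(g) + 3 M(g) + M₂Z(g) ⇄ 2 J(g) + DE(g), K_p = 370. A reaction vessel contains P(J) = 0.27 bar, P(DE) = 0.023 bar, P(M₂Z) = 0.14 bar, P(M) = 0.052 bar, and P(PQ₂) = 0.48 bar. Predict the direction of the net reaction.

at equilibrium

Q_p = P(J)²·P(DE) / (P(PQ₂)²·P(M)³·P(M₂Z)) = (0.27)²·(0.023) / ((0.48)²·(0.052)³·(0.14)) = 370
Q_p = 370 = K_p, so the system is already at equilibrium.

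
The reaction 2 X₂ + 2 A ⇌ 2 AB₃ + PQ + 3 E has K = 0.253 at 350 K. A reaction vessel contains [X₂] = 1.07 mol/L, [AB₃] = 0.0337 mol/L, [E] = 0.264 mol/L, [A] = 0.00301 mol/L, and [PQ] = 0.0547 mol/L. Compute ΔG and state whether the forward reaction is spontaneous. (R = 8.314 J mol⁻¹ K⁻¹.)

ΔG = -2.42 kJ/mol; the forward reaction is spontaneous

Q = [AB₃]²·[PQ]·[E]³ / ([X₂]²·[A]²) = (0.0337)²·(0.0547)·(0.264)³ / ((1.07)²·(0.00301)²) = 0.110
ΔG = RT ln(Q/K) = (8.314 J mol⁻¹ K⁻¹)(350 K) × ln(0.110/0.253)
   = (2.910 kJ/mol)(-0.8329) = -2.42 kJ/mol
ΔG < 0, so the forward reaction is spontaneous (proceeds forward).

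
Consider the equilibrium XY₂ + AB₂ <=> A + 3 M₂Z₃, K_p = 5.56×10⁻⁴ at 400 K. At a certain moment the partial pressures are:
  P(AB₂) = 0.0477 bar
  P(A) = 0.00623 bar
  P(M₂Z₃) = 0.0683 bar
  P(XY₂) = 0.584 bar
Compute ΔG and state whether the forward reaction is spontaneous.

Q_p = P(A)·P(M₂Z₃)³ / (P(XY₂)·P(AB₂)) = (0.00623)·(0.0683)³ / ((0.584)·(0.0477)) = 7.13×10⁻⁵
ΔG = RT ln(Q_p/K_p) = (8.314 J mol⁻¹ K⁻¹)(400 K) × ln(7.13×10⁻⁵/5.56×10⁻⁴)
   = (3.326 kJ/mol)(-2.054) = -6.83 kJ/mol
ΔG < 0, so the forward reaction is spontaneous (proceeds forward).

ΔG = -6.83 kJ/mol; the forward reaction is spontaneous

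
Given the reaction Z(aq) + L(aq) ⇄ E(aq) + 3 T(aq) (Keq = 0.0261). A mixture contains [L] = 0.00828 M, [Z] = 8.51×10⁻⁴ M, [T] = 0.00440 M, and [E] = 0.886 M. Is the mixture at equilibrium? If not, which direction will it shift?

no; Q < K, reaction proceeds forward

Q = [E]·[T]³ / ([Z]·[L]) = (0.886)·(0.00440)³ / ((8.51×10⁻⁴)·(0.00828)) = 0.0107
Q = 0.0107 < Keq = 0.0261: net forward reaction.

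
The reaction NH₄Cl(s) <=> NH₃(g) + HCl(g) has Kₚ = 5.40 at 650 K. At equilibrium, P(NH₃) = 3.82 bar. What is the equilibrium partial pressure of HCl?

(NH₄Cl is a pure solid — omitted from Kₚ.)
At equilibrium, Kₚ = P(NH₃)·P(HCl) = 5.40.
(3.82)·(P(HCl)) = 5.40
P(HCl) = 1.41 bar

P(HCl) = 1.41 bar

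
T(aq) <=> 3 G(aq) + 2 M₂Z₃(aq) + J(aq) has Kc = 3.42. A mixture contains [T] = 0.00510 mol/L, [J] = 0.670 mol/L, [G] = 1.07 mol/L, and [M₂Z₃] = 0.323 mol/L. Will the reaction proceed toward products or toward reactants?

Qc = [G]³·[M₂Z₃]²·[J] / [T] = (1.07)³·(0.323)²·(0.670) / (0.00510) = 16.8
Qc = 16.8 > Kc = 3.42, so the reverse reaction proceeds.

toward reactants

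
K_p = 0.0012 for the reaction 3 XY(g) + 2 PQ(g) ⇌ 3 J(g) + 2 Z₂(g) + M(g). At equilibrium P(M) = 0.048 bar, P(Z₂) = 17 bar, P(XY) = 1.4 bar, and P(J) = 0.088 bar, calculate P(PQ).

P(PQ) = 1.7 bar

At equilibrium, K_p = P(J)³·P(Z₂)²·P(M) / (P(XY)³·P(PQ)²) = 0.0012.
(0.088)³·(17)²·(0.048) / ((1.4)³·(P(PQ))²) = 0.0012
P(PQ)² = 2.87 ⇒ P(PQ) = 1.7 bar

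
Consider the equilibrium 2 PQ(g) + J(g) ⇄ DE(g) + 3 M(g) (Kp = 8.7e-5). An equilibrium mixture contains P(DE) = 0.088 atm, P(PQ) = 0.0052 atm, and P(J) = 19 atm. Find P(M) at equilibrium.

At equilibrium, Kp = P(DE)·P(M)³ / (P(PQ)²·P(J)) = 8.7e-5.
(0.088)·(P(M))³ / ((0.0052)²·(19)) = 8.7e-5
P(M)³ = 5.08e-7 ⇒ P(M) = 0.0080 atm

P(M) = 0.0080 atm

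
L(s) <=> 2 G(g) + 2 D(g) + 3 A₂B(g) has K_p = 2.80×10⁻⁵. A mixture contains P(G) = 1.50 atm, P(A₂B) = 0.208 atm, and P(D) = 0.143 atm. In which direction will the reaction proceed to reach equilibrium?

toward reactants

(L is a pure solid — omitted from Q_p.)
Q_p = P(G)²·P(D)²·P(A₂B)³ = (1.50)²·(0.143)²·(0.208)³ = 4.14×10⁻⁴
Q_p = 4.14×10⁻⁴ > K_p = 2.80×10⁻⁵, so the reverse reaction proceeds.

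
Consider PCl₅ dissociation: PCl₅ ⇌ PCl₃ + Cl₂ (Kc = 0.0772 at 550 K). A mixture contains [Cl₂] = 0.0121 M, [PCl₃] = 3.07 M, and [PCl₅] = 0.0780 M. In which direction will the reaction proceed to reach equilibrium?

Qc = [PCl₃]·[Cl₂] / [PCl₅] = (3.07)·(0.0121) / (0.0780) = 0.476
Qc = 0.476 > Kc = 0.0772, so the reverse reaction proceeds.

to the left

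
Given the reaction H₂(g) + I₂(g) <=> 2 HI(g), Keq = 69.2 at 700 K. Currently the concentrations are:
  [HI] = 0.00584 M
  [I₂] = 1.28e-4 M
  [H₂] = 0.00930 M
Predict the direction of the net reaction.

Q = [HI]² / ([H₂]·[I₂]) = (0.00584)² / ((0.00930)·(1.28e-4)) = 28.7
Q = 28.7 < Keq = 69.2, so the forward reaction proceeds.

forward (toward products)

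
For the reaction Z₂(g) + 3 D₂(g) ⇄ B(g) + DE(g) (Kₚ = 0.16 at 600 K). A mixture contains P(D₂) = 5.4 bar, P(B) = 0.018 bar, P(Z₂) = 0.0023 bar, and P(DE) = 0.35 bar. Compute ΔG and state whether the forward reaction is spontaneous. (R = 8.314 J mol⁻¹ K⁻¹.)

ΔG = -11.1 kJ/mol; the forward reaction is spontaneous

Qₚ = P(B)·P(DE) / (P(Z₂)·P(D₂)³) = (0.018)·(0.35) / ((0.0023)·(5.4)³) = 0.0174
ΔG = RT ln(Qₚ/Kₚ) = (8.314 J mol⁻¹ K⁻¹)(600 K) × ln(0.0174/0.16)
   = (4.988 kJ/mol)(-2.219) = -11.1 kJ/mol
ΔG < 0, so the forward reaction is spontaneous (proceeds forward).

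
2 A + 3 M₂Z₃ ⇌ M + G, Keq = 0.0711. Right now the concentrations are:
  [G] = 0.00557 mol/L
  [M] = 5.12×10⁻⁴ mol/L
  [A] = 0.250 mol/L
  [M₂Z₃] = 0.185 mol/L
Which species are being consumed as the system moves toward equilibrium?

Q = [M]·[G] / ([A]²·[M₂Z₃]³) = (5.12×10⁻⁴)·(0.00557) / ((0.250)²·(0.185)³) = 0.00721
Q = 0.00721 < Keq = 0.0711: net forward reaction.

A, M₂Z₃ (reactants)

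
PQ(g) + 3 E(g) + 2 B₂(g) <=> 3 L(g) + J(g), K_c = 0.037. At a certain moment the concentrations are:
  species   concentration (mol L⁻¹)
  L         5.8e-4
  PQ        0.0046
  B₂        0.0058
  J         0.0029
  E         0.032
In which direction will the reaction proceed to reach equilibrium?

Q_c = [L]³·[J] / ([PQ]·[E]³·[B₂]²) = (5.8e-4)³·(0.0029) / ((0.0046)·(0.032)³·(0.0058)²) = 0.11
Q_c = 0.11 > K_c = 0.037, so the reverse reaction proceeds.

to the left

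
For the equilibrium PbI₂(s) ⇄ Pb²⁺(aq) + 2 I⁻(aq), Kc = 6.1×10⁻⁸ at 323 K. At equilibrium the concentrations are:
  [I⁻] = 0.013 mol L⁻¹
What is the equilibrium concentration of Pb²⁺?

(PbI₂ is a pure solid — omitted from Kc.)
At equilibrium, Kc = [Pb²⁺]·[I⁻]² = 6.1×10⁻⁸.
([Pb²⁺])·(0.013)² = 6.1×10⁻⁸
[Pb²⁺] = 3.61×10⁻⁴ = 3.6×10⁻⁴ mol L⁻¹

[Pb²⁺] = 3.6×10⁻⁴ mol L⁻¹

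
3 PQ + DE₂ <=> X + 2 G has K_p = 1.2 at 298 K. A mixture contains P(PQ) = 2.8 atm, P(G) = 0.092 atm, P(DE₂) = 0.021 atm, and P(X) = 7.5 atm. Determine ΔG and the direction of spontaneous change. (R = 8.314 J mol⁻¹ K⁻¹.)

ΔG = -5.36 kJ/mol; the forward reaction is spontaneous

Q_p = P(X)·P(G)² / (P(PQ)³·P(DE₂)) = (7.5)·(0.092)² / ((2.8)³·(0.021)) = 0.138
ΔG = RT ln(Q_p/K_p) = (8.314 J mol⁻¹ K⁻¹)(298 K) × ln(0.138/1.2)
   = (2.478 kJ/mol)(-2.163) = -5.36 kJ/mol
ΔG < 0, so the forward reaction is spontaneous (proceeds forward).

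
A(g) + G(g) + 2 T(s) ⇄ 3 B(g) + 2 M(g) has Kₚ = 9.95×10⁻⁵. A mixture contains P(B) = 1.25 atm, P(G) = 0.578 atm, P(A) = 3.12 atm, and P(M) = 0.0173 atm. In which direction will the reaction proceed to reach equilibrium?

(T is a pure solid — omitted from Qₚ.)
Qₚ = P(B)³·P(M)² / (P(A)·P(G)) = (1.25)³·(0.0173)² / ((3.12)·(0.578)) = 3.24×10⁻⁴
Qₚ = 3.24×10⁻⁴ > Kₚ = 9.95×10⁻⁵, so the reverse reaction proceeds.

toward reactants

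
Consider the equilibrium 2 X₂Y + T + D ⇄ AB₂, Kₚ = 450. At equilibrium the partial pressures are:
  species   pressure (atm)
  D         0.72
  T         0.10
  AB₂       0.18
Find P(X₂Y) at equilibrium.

At equilibrium, Kₚ = P(AB₂) / (P(X₂Y)²·P(T)·P(D)) = 450.
(0.18) / ((P(X₂Y))²·(0.10)·(0.72)) = 450
P(X₂Y)² = 0.00556 ⇒ P(X₂Y) = 0.075 atm

P(X₂Y) = 0.075 atm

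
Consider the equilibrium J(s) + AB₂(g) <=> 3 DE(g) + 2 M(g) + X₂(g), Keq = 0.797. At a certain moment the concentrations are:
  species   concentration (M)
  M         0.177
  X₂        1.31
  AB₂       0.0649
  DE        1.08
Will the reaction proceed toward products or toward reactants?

neither direction; the system is at equilibrium

(J is a pure solid — omitted from Q.)
Q = [DE]³·[M]²·[X₂] / [AB₂] = (1.08)³·(0.177)²·(1.31) / (0.0649) = 0.797
Q = 0.797 = Keq, so the system is already at equilibrium.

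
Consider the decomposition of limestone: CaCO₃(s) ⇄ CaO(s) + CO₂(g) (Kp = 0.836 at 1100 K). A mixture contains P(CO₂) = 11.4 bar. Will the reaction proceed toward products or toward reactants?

toward reactants

(CaCO₃, CaO are pure solids — omitted from Qp.)
Qp = P(CO₂) = 11.4
Qp = 11.4 > Kp = 0.836, so the reverse reaction proceeds.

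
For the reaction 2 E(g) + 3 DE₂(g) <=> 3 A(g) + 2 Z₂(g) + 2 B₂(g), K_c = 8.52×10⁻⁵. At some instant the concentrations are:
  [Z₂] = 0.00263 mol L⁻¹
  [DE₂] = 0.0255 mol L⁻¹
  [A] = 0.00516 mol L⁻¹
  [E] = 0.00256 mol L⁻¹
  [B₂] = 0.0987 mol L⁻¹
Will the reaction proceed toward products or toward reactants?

Q_c = [A]³·[Z₂]²·[B₂]² / ([E]²·[DE₂]³) = (0.00516)³·(0.00263)²·(0.0987)² / ((0.00256)²·(0.0255)³) = 8.52×10⁻⁵
Q_c = 8.52×10⁻⁵ = K_c, so the system is already at equilibrium.

at equilibrium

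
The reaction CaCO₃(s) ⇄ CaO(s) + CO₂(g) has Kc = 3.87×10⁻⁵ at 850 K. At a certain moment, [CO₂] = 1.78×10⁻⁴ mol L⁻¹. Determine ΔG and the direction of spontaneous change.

(CaCO₃, CaO are pure solids — omitted from Qc.)
Qc = [CO₂] = 1.78×10⁻⁴
ΔG = RT ln(Qc/Kc) = (8.314 J mol⁻¹ K⁻¹)(850 K) × ln(1.78×10⁻⁴/3.87×10⁻⁵)
   = (7.067 kJ/mol)(1.526) = 10.8 kJ/mol
ΔG > 0, so the forward reaction is non-spontaneous (proceeds in reverse).

ΔG = 10.8 kJ/mol; the forward reaction is non-spontaneous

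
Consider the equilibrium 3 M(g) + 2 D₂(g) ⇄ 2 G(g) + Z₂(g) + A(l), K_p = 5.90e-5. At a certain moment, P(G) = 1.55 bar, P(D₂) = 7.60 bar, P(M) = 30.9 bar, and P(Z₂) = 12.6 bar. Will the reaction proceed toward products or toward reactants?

in the forward direction

(A is a pure liquid — omitted from Q_p.)
Q_p = P(G)²·P(Z₂) / (P(M)³·P(D₂)²) = (1.55)²·(12.6) / ((30.9)³·(7.60)²) = 1.78e-5
Q_p = 1.78e-5 < K_p = 5.90e-5, so the forward reaction proceeds.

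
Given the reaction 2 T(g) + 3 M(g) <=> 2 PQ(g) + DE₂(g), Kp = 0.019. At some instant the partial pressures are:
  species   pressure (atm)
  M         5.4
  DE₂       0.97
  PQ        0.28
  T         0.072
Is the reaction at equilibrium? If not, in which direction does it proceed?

Qp = P(PQ)²·P(DE₂) / (P(T)²·P(M)³) = (0.28)²·(0.97) / ((0.072)²·(5.4)³) = 0.093
Qp = 0.093 > Kp = 0.019, so the reverse reaction proceeds.

reverse (toward reactants)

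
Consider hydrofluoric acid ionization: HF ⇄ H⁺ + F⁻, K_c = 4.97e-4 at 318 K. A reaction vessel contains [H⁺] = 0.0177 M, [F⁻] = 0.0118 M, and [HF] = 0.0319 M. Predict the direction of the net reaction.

reverse (toward reactants)

Q_c = [H⁺]·[F⁻] / [HF] = (0.0177)·(0.0118) / (0.0319) = 0.00655
Q_c = 0.00655 > K_c = 4.97e-4, so the reverse reaction proceeds.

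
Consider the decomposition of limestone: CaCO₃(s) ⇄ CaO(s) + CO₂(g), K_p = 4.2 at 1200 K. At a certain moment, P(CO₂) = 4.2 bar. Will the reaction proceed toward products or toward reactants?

(CaCO₃, CaO are pure solids — omitted from Q_p.)
Q_p = P(CO₂) = 4.2
Q_p = 4.2 = K_p, so the system is already at equilibrium.

no net change (already at equilibrium)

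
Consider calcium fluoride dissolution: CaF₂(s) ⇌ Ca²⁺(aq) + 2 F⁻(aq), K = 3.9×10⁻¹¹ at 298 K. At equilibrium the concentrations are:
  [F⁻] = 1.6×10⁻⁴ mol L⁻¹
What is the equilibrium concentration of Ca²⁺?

[Ca²⁺] = 0.0015 mol L⁻¹

(CaF₂ is a pure solid — omitted from K.)
At equilibrium, K = [Ca²⁺]·[F⁻]² = 3.9×10⁻¹¹.
([Ca²⁺])·(1.6×10⁻⁴)² = 3.9×10⁻¹¹
[Ca²⁺] = 0.00152 = 0.0015 mol L⁻¹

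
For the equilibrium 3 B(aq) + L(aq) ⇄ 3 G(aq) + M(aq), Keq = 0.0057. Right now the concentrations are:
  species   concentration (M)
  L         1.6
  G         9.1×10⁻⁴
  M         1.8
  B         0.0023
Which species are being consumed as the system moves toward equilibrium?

Q = [G]³·[M] / ([B]³·[L]) = (9.1×10⁻⁴)³·(1.8) / ((0.0023)³·(1.6)) = 0.070
Q = 0.070 > Keq = 0.0057: net reverse reaction.

G, M (products)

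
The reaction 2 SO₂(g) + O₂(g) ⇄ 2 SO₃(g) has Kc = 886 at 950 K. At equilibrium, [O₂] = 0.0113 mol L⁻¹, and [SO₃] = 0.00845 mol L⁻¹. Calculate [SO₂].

[SO₂] = 0.00267 mol L⁻¹

At equilibrium, Kc = [SO₃]² / ([SO₂]²·[O₂]) = 886.
(0.00845)² / (([SO₂])²·(0.0113)) = 886
[SO₂]² = 7.13e-6 ⇒ [SO₂] = 0.00267 mol L⁻¹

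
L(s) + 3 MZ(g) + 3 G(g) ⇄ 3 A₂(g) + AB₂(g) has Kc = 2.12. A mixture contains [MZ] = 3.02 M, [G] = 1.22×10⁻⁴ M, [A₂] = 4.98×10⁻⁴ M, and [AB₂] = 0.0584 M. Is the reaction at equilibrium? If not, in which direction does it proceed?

(L is a pure solid — omitted from Qc.)
Qc = [A₂]³·[AB₂] / ([MZ]³·[G]³) = (4.98×10⁻⁴)³·(0.0584) / ((3.02)³·(1.22×10⁻⁴)³) = 0.144
Qc = 0.144 < Kc = 2.12, so the forward reaction proceeds.

in the forward direction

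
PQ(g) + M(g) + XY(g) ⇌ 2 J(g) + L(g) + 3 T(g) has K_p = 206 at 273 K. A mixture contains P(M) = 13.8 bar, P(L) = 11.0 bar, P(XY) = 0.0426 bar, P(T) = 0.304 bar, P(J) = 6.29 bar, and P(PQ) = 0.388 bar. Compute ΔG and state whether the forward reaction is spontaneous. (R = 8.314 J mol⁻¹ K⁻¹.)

ΔG = -3.06 kJ/mol; the forward reaction is spontaneous

Q_p = P(J)²·P(L)·P(T)³ / (P(PQ)·P(M)·P(XY)) = (6.29)²·(11.0)·(0.304)³ / ((0.388)·(13.8)·(0.0426)) = 53.6
ΔG = RT ln(Q_p/K_p) = (8.314 J mol⁻¹ K⁻¹)(273 K) × ln(53.6/206)
   = (2.270 kJ/mol)(-1.346) = -3.06 kJ/mol
ΔG < 0, so the forward reaction is spontaneous (proceeds forward).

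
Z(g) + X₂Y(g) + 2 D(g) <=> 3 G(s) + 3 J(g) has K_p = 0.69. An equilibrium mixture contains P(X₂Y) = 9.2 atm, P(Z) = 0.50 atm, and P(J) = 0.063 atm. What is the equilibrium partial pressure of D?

P(D) = 0.0089 atm

(G is a pure solid — omitted from K_p.)
At equilibrium, K_p = P(J)³ / (P(Z)·P(X₂Y)·P(D)²) = 0.69.
(0.063)³ / ((0.50)·(9.2)·(P(D))²) = 0.69
P(D)² = 7.88e-5 ⇒ P(D) = 0.0089 atm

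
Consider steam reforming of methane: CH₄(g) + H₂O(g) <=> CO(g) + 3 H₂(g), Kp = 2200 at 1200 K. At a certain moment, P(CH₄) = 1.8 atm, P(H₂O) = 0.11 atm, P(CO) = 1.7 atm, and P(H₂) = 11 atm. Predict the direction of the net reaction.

in the reverse direction

Qp = P(CO)·P(H₂)³ / (P(CH₄)·P(H₂O)) = (1.7)·(11)³ / ((1.8)·(0.11)) = 11000
Qp = 11000 > Kp = 2200, so the reverse reaction proceeds.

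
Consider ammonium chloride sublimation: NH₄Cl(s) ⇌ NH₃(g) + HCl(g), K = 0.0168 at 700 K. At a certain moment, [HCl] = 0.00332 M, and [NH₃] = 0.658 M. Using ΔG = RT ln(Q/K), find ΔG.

(NH₄Cl is a pure solid — omitted from Q.)
Q = [NH₃]·[HCl] = (0.658)·(0.00332) = 0.00218
ΔG = RT ln(Q/K) = (8.314 J mol⁻¹ K⁻¹)(700 K) × ln(0.00218/0.0168)
   = (5.820 kJ/mol)(-2.042) = -11.9 kJ/mol
ΔG < 0, so the forward reaction is spontaneous (proceeds forward).

ΔG = -11.9 kJ/mol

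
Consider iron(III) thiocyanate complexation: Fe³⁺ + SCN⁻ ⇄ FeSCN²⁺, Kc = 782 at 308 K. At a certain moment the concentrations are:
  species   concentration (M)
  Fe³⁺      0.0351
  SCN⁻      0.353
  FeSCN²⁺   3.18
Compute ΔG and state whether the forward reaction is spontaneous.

ΔG = -2.85 kJ/mol; the forward reaction is spontaneous

Qc = [FeSCN²⁺] / ([Fe³⁺]·[SCN⁻]) = (3.18) / ((0.0351)·(0.353)) = 257
ΔG = RT ln(Qc/Kc) = (8.314 J mol⁻¹ K⁻¹)(308 K) × ln(257/782)
   = (2.561 kJ/mol)(-1.113) = -2.85 kJ/mol
ΔG < 0, so the forward reaction is spontaneous (proceeds forward).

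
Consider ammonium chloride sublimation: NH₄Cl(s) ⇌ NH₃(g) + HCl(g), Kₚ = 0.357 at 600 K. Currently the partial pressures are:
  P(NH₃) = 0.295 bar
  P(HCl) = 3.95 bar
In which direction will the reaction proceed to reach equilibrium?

toward reactants

(NH₄Cl is a pure solid — omitted from Qₚ.)
Qₚ = P(NH₃)·P(HCl) = (0.295)·(3.95) = 1.17
Qₚ = 1.17 > Kₚ = 0.357, so the reverse reaction proceeds.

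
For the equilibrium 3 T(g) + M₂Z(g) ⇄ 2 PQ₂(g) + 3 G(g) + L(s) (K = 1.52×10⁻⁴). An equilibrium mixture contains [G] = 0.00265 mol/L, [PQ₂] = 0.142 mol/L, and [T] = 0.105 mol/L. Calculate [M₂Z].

[M₂Z] = 0.00213 mol/L

(L is a pure solid — omitted from K.)
At equilibrium, K = [PQ₂]²·[G]³ / ([T]³·[M₂Z]) = 1.52×10⁻⁴.
(0.142)²·(0.00265)³ / ((0.105)³·([M₂Z])) = 1.52×10⁻⁴
[M₂Z] = 0.00213 mol/L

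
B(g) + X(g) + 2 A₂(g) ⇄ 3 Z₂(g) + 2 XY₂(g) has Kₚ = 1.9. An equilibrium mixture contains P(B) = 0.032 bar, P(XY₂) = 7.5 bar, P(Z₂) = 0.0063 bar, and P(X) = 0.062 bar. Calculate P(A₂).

At equilibrium, Kₚ = P(Z₂)³·P(XY₂)² / (P(B)·P(X)·P(A₂)²) = 1.9.
(0.0063)³·(7.5)² / ((0.032)·(0.062)·(P(A₂))²) = 1.9
P(A₂)² = 0.00373 ⇒ P(A₂) = 0.061 bar

P(A₂) = 0.061 bar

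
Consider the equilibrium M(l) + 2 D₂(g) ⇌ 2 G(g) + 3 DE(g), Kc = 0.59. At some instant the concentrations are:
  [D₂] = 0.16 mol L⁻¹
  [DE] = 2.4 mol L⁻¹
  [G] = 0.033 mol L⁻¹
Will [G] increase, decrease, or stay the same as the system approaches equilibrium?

stay the same

(M is a pure liquid — omitted from Qc.)
Qc = [G]²·[DE]³ / [D₂]² = (0.033)²·(2.4)³ / (0.16)² = 0.59
Qc = 0.59 = Kc; the system is at equilibrium.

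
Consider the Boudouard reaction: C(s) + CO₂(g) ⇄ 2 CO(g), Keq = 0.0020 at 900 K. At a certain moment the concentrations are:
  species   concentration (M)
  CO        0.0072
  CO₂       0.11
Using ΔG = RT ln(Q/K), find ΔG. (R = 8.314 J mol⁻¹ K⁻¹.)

ΔG = -10.8 kJ/mol

(C is a pure solid — omitted from Q.)
Q = [CO]² / [CO₂] = (0.0072)² / (0.11) = 4.71×10⁻⁴
ΔG = RT ln(Q/Keq) = (8.314 J mol⁻¹ K⁻¹)(900 K) × ln(4.71×10⁻⁴/0.0020)
   = (7.483 kJ/mol)(-1.446) = -10.8 kJ/mol
ΔG < 0, so the forward reaction is spontaneous (proceeds forward).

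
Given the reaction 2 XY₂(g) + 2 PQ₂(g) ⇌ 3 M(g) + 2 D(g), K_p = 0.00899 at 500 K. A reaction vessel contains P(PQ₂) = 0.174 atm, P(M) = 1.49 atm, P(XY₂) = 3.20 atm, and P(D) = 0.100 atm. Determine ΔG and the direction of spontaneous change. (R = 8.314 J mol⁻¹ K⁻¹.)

ΔG = 10.3 kJ/mol; the forward reaction is non-spontaneous

Q_p = P(M)³·P(D)² / (P(XY₂)²·P(PQ₂)²) = (1.49)³·(0.100)² / ((3.20)²·(0.174)²) = 0.107
ΔG = RT ln(Q_p/K_p) = (8.314 J mol⁻¹ K⁻¹)(500 K) × ln(0.107/0.00899)
   = (4.157 kJ/mol)(2.477) = 10.3 kJ/mol
ΔG > 0, so the forward reaction is non-spontaneous (proceeds in reverse).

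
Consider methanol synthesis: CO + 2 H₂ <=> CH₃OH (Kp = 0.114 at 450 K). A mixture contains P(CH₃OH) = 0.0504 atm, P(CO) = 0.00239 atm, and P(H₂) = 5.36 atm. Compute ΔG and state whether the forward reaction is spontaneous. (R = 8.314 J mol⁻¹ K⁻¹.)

Qp = P(CH₃OH) / (P(CO)·P(H₂)²) = (0.0504) / ((0.00239)·(5.36)²) = 0.734
ΔG = RT ln(Qp/Kp) = (8.314 J mol⁻¹ K⁻¹)(450 K) × ln(0.734/0.114)
   = (3.741 kJ/mol)(1.862) = 6.97 kJ/mol
ΔG > 0, so the forward reaction is non-spontaneous (proceeds in reverse).

ΔG = 6.97 kJ/mol; the forward reaction is non-spontaneous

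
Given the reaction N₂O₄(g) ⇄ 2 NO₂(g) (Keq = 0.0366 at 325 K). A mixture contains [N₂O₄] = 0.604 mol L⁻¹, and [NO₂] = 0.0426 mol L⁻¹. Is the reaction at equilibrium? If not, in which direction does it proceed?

forward (toward products)

Q = [NO₂]² / [N₂O₄] = (0.0426)² / (0.604) = 0.00300
Q = 0.00300 < Keq = 0.0366, so the forward reaction proceeds.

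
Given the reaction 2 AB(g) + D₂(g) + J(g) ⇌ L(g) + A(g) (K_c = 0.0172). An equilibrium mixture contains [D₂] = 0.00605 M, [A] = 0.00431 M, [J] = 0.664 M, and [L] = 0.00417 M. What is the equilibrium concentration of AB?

[AB] = 0.510 M

At equilibrium, K_c = [L]·[A] / ([AB]²·[D₂]·[J]) = 0.0172.
(0.00417)·(0.00431) / (([AB])²·(0.00605)·(0.664)) = 0.0172
[AB]² = 0.260 ⇒ [AB] = 0.510 M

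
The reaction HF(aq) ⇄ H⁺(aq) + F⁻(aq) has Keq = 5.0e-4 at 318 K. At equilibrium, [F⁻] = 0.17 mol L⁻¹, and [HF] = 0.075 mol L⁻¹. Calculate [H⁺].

At equilibrium, Keq = [H⁺]·[F⁻] / [HF] = 5.0e-4.
([H⁺])·(0.17) / (0.075) = 5.0e-4
[H⁺] = 2.21e-4 = 2.2e-4 mol L⁻¹

[H⁺] = 2.2e-4 mol L⁻¹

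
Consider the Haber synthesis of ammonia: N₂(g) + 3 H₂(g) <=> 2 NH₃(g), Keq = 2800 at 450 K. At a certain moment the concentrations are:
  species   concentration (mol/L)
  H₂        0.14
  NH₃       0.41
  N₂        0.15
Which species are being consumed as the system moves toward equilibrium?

N₂, H₂ (reactants)

Q = [NH₃]² / ([N₂]·[H₂]³) = (0.41)² / ((0.15)·(0.14)³) = 410
Q = 410 < Keq = 2800: net forward reaction.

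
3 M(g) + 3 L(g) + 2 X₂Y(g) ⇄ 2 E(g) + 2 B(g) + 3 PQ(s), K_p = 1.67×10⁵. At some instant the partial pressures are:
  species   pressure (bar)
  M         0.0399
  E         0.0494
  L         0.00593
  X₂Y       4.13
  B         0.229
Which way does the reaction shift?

(PQ is a pure solid — omitted from Q_p.)
Q_p = P(E)²·P(B)² / (P(M)³·P(L)³·P(X₂Y)²) = (0.0494)²·(0.229)² / ((0.0399)³·(0.00593)³·(4.13)²) = 5.66×10⁵
Q_p = 5.66×10⁵ > K_p = 1.67×10⁵, so the reverse reaction proceeds.

reverse (toward reactants)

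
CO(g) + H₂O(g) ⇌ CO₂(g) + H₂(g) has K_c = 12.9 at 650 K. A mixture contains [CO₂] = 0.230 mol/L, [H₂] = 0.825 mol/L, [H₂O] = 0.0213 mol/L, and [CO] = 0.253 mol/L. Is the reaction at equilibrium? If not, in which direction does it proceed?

Q_c = [CO₂]·[H₂] / ([CO]·[H₂O]) = (0.230)·(0.825) / ((0.253)·(0.0213)) = 35.2
Q_c = 35.2 > K_c = 12.9, so the reverse reaction proceeds.

in the reverse direction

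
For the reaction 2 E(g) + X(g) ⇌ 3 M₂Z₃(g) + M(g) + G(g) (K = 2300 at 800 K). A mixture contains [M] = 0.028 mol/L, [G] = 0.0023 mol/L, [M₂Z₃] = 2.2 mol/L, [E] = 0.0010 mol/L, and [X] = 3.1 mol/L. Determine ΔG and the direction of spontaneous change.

ΔG = -15.6 kJ/mol; the forward reaction is spontaneous

Q = [M₂Z₃]³·[M]·[G] / ([E]²·[X]) = (2.2)³·(0.028)·(0.0023) / ((0.0010)²·(3.1)) = 221
ΔG = RT ln(Q/K) = (8.314 J mol⁻¹ K⁻¹)(800 K) × ln(221/2300)
   = (6.651 kJ/mol)(-2.343) = -15.6 kJ/mol
ΔG < 0, so the forward reaction is spontaneous (proceeds forward).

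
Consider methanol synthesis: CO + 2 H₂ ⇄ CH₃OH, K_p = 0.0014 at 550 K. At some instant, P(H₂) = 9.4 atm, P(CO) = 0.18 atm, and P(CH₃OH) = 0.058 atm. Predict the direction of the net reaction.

to the left

Q_p = P(CH₃OH) / (P(CO)·P(H₂)²) = (0.058) / ((0.18)·(9.4)²) = 0.0036
Q_p = 0.0036 > K_p = 0.0014, so the reverse reaction proceeds.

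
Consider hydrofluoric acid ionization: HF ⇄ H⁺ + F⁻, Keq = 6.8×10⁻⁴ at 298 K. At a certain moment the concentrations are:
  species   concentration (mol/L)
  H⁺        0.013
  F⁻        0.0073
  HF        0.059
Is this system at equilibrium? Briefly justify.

no; Q > K, reaction proceeds in reverse

Q = [H⁺]·[F⁻] / [HF] = (0.013)·(0.0073) / (0.059) = 0.0016
Q = 0.0016 > Keq = 6.8×10⁻⁴: net reverse reaction.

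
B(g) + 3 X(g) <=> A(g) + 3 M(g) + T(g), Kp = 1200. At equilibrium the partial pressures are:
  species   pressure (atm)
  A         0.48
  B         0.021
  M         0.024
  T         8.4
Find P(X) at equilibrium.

P(X) = 0.013 atm

At equilibrium, Kp = P(A)·P(M)³·P(T) / (P(B)·P(X)³) = 1200.
(0.48)·(0.024)³·(8.4) / ((0.021)·(P(X))³) = 1200
P(X)³ = 2.21×10⁻⁶ ⇒ P(X) = 0.013 atm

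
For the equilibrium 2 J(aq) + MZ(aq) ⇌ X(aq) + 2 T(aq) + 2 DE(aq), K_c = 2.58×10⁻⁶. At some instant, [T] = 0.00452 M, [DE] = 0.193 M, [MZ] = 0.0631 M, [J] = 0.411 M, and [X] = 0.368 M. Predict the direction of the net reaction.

toward reactants

Q_c = [X]·[T]²·[DE]² / ([J]²·[MZ]) = (0.368)·(0.00452)²·(0.193)² / ((0.411)²·(0.0631)) = 2.63×10⁻⁵
Q_c = 2.63×10⁻⁵ > K_c = 2.58×10⁻⁶, so the reverse reaction proceeds.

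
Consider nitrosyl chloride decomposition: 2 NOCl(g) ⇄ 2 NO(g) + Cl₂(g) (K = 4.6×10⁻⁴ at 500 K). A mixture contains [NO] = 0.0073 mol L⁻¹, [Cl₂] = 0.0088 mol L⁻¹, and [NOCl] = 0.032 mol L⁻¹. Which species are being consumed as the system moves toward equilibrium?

Q = [NO]²·[Cl₂] / [NOCl]² = (0.0073)²·(0.0088) / (0.032)² = 4.6×10⁻⁴
Q = 4.6×10⁻⁴ = K; the system is at equilibrium.

none (at equilibrium)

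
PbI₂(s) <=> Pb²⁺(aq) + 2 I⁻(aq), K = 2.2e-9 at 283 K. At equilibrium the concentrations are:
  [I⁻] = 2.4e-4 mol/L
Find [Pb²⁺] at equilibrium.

(PbI₂ is a pure solid — omitted from K.)
At equilibrium, K = [Pb²⁺]·[I⁻]² = 2.2e-9.
([Pb²⁺])·(2.4e-4)² = 2.2e-9
[Pb²⁺] = 0.0382 = 0.038 mol/L

[Pb²⁺] = 0.038 mol/L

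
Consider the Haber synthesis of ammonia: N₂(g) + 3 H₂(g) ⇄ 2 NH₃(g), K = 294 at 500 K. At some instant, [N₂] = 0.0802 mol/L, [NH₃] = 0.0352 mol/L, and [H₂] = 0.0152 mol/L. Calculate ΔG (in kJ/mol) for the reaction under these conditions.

ΔG = 11.2 kJ/mol

Q = [NH₃]² / ([N₂]·[H₂]³) = (0.0352)² / ((0.0802)·(0.0152)³) = 4400
ΔG = RT ln(Q/K) = (8.314 J mol⁻¹ K⁻¹)(500 K) × ln(4400/294)
   = (4.157 kJ/mol)(2.706) = 11.2 kJ/mol
ΔG > 0, so the forward reaction is non-spontaneous (proceeds in reverse).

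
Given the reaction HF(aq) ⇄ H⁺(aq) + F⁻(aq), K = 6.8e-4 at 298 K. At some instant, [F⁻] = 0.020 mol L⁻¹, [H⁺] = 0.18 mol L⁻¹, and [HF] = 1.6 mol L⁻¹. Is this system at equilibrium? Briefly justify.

no; Q > K, reaction proceeds in reverse

Q = [H⁺]·[F⁻] / [HF] = (0.18)·(0.020) / (1.6) = 0.0022
Q = 0.0022 > K = 6.8e-4: net reverse reaction.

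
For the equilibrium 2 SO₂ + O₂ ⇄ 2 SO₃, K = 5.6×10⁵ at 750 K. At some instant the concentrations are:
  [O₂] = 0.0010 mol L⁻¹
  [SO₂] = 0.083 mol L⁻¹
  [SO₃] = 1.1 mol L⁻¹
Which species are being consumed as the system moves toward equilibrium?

Q = [SO₃]² / ([SO₂]²·[O₂]) = (1.1)² / ((0.083)²·(0.0010)) = 1.8×10⁵
Q = 1.8×10⁵ < K = 5.6×10⁵: net forward reaction.

SO₂, O₂ (reactants)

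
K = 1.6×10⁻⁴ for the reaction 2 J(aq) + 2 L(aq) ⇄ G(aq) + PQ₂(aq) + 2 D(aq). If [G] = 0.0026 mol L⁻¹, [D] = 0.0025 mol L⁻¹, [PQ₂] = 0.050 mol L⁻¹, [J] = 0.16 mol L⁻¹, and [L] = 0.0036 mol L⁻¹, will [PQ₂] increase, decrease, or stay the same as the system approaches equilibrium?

Q = [G]·[PQ₂]·[D]² / ([J]²·[L]²) = (0.0026)·(0.050)·(0.0025)² / ((0.16)²·(0.0036)²) = 0.0024
Q = 0.0024 > K = 1.6×10⁻⁴: net reverse reaction.
PQ₂ is a product, so it decreases.

decrease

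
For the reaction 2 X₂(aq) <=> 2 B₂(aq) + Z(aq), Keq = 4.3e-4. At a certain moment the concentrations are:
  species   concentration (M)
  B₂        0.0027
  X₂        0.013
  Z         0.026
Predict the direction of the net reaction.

Q = [B₂]²·[Z] / [X₂]² = (0.0027)²·(0.026) / (0.013)² = 0.0011
Q = 0.0011 > Keq = 4.3e-4, so the reverse reaction proceeds.

to the left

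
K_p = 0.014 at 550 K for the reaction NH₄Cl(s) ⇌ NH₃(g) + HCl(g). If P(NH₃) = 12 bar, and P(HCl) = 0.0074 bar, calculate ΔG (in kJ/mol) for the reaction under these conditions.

ΔG = 8.45 kJ/mol

(NH₄Cl is a pure solid — omitted from Q_p.)
Q_p = P(NH₃)·P(HCl) = (12)·(0.0074) = 0.0888
ΔG = RT ln(Q_p/K_p) = (8.314 J mol⁻¹ K⁻¹)(550 K) × ln(0.0888/0.014)
   = (4.573 kJ/mol)(1.847) = 8.45 kJ/mol
ΔG > 0, so the forward reaction is non-spontaneous (proceeds in reverse).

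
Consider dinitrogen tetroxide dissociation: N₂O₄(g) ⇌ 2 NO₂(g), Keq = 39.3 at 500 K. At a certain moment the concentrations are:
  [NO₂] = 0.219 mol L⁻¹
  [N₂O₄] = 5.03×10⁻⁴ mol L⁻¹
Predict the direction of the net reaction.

Q = [NO₂]² / [N₂O₄] = (0.219)² / (5.03×10⁻⁴) = 95.3
Q = 95.3 > Keq = 39.3, so the reverse reaction proceeds.

to the left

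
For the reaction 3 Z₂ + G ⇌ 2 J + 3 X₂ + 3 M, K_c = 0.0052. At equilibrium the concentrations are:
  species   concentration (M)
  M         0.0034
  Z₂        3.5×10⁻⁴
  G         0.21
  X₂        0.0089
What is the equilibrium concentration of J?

[J] = 1.3 M

At equilibrium, K_c = [J]²·[X₂]³·[M]³ / ([Z₂]³·[G]) = 0.0052.
([J])²·(0.0089)³·(0.0034)³ / ((3.5×10⁻⁴)³·(0.21)) = 0.0052
[J]² = 1.69 ⇒ [J] = 1.3 M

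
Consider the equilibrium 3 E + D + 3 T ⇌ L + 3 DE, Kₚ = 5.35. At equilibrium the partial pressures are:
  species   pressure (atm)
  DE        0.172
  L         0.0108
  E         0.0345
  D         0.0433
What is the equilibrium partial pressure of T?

At equilibrium, Kₚ = P(L)·P(DE)³ / (P(E)³·P(D)·P(T)³) = 5.35.
(0.0108)·(0.172)³ / ((0.0345)³·(0.0433)·(P(T))³) = 5.35
P(T)³ = 5.78 ⇒ P(T) = 1.79 atm

P(T) = 1.79 atm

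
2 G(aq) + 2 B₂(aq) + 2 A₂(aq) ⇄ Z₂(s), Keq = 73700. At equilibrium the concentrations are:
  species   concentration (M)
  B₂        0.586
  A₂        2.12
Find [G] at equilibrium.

[G] = 0.00297 M

(Z₂ is a pure solid — omitted from Keq.)
At equilibrium, Keq = 1 / ([G]²·[B₂]²·[A₂]²) = 73700.
1 / (([G])²·(0.586)²·(2.12)²) = 73700
[G]² = 8.79×10⁻⁶ ⇒ [G] = 0.00297 M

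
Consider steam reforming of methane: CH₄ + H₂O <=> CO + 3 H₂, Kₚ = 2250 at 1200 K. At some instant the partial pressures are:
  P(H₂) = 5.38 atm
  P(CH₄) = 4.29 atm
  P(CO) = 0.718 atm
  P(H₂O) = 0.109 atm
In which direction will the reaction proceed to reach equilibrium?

to the right

Qₚ = P(CO)·P(H₂)³ / (P(CH₄)·P(H₂O)) = (0.718)·(5.38)³ / ((4.29)·(0.109)) = 239
Qₚ = 239 < Kₚ = 2250, so the forward reaction proceeds.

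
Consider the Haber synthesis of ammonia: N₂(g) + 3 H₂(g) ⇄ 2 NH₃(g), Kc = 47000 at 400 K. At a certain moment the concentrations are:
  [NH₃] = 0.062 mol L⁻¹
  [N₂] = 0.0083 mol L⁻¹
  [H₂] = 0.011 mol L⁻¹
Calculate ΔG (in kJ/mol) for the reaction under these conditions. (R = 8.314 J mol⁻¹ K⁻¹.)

ΔG = 6.66 kJ/mol

Qc = [NH₃]² / ([N₂]·[H₂]³) = (0.062)² / ((0.0083)·(0.011)³) = 3.48×10⁵
ΔG = RT ln(Qc/Kc) = (8.314 J mol⁻¹ K⁻¹)(400 K) × ln(3.48×10⁵/47000)
   = (3.326 kJ/mol)(2.002) = 6.66 kJ/mol
ΔG > 0, so the forward reaction is non-spontaneous (proceeds in reverse).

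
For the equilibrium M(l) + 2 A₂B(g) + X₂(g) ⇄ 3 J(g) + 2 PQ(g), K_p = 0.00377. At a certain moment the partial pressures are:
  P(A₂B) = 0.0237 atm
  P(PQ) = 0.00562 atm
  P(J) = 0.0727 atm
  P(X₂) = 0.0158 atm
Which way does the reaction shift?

to the right

(M is a pure liquid — omitted from Q_p.)
Q_p = P(J)³·P(PQ)² / (P(A₂B)²·P(X₂)) = (0.0727)³·(0.00562)² / ((0.0237)²·(0.0158)) = 0.00137
Q_p = 0.00137 < K_p = 0.00377, so the forward reaction proceeds.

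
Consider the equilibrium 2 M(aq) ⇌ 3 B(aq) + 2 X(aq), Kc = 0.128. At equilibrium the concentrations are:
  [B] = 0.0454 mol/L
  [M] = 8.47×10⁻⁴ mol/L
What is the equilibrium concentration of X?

At equilibrium, Kc = [B]³·[X]² / [M]² = 0.128.
(0.0454)³·([X])² / (8.47×10⁻⁴)² = 0.128
[X]² = 9.81×10⁻⁴ ⇒ [X] = 0.0313 mol/L

[X] = 0.0313 mol/L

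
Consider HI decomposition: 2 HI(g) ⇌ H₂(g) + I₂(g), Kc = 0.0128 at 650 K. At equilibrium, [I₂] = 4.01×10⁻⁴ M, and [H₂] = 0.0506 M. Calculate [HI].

At equilibrium, Kc = [H₂]·[I₂] / [HI]² = 0.0128.
(0.0506)·(4.01×10⁻⁴) / ([HI])² = 0.0128
[HI]² = 0.00159 ⇒ [HI] = 0.0398 M

[HI] = 0.0398 M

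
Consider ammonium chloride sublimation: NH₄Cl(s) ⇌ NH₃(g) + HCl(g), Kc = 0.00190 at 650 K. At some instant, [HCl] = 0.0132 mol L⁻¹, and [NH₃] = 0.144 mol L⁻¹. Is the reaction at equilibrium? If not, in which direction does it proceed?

(NH₄Cl is a pure solid — omitted from Qc.)
Qc = [NH₃]·[HCl] = (0.144)·(0.0132) = 0.00190
Qc = 0.00190 = Kc, so the system is already at equilibrium.

at equilibrium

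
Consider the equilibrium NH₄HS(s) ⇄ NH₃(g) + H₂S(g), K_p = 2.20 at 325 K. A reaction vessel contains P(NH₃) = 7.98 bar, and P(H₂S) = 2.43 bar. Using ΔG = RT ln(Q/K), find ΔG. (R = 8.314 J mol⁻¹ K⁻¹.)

(NH₄HS is a pure solid — omitted from Q_p.)
Q_p = P(NH₃)·P(H₂S) = (7.98)·(2.43) = 19.4
ΔG = RT ln(Q_p/K_p) = (8.314 J mol⁻¹ K⁻¹)(325 K) × ln(19.4/2.20)
   = (2.702 kJ/mol)(2.177) = 5.88 kJ/mol
ΔG > 0, so the forward reaction is non-spontaneous (proceeds in reverse).

ΔG = 5.88 kJ/mol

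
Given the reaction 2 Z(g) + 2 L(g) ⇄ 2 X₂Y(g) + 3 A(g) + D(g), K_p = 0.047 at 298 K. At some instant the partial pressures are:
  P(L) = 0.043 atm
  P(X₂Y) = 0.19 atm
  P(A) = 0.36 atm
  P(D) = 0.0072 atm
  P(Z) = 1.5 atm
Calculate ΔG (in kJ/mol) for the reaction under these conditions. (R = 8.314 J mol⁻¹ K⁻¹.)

ΔG = -6.89 kJ/mol

Q_p = P(X₂Y)²·P(A)³·P(D) / (P(Z)²·P(L)²) = (0.19)²·(0.36)³·(0.0072) / ((1.5)²·(0.043)²) = 0.00291
ΔG = RT ln(Q_p/K_p) = (8.314 J mol⁻¹ K⁻¹)(298 K) × ln(0.00291/0.047)
   = (2.478 kJ/mol)(-2.782) = -6.89 kJ/mol
ΔG < 0, so the forward reaction is spontaneous (proceeds forward).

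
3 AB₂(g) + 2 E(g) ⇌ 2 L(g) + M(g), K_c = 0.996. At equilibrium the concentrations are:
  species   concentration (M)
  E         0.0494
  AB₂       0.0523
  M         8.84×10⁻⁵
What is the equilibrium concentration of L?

[L] = 0.0627 M

At equilibrium, K_c = [L]²·[M] / ([AB₂]³·[E]²) = 0.996.
([L])²·(8.84×10⁻⁵) / ((0.0523)³·(0.0494)²) = 0.996
[L]² = 0.00393 ⇒ [L] = 0.0627 M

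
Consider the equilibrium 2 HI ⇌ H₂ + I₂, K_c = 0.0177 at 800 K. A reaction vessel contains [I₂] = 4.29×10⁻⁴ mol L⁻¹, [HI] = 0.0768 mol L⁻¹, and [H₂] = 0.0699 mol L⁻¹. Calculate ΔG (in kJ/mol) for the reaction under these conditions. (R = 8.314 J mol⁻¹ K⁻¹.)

ΔG = -8.30 kJ/mol

Q_c = [H₂]·[I₂] / [HI]² = (0.0699)·(4.29×10⁻⁴) / (0.0768)² = 0.00508
ΔG = RT ln(Q_c/K_c) = (8.314 J mol⁻¹ K⁻¹)(800 K) × ln(0.00508/0.0177)
   = (6.651 kJ/mol)(-1.248) = -8.30 kJ/mol
ΔG < 0, so the forward reaction is spontaneous (proceeds forward).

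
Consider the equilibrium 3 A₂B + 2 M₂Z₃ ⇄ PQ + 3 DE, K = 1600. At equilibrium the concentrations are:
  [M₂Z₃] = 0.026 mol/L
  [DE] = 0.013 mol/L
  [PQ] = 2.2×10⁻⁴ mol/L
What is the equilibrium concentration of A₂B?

[A₂B] = 7.6×10⁻⁴ mol/L

At equilibrium, K = [PQ]·[DE]³ / ([A₂B]³·[M₂Z₃]²) = 1600.
(2.2×10⁻⁴)·(0.013)³ / (([A₂B])³·(0.026)²) = 1600
[A₂B]³ = 4.47×10⁻¹⁰ ⇒ [A₂B] = 7.6×10⁻⁴ mol/L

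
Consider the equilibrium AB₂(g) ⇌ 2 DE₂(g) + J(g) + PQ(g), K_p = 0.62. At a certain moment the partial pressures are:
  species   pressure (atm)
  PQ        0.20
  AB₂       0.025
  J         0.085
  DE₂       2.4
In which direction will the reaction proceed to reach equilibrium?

reverse (toward reactants)

Q_p = P(DE₂)²·P(J)·P(PQ) / P(AB₂) = (2.4)²·(0.085)·(0.20) / (0.025) = 3.9
Q_p = 3.9 > K_p = 0.62, so the reverse reaction proceeds.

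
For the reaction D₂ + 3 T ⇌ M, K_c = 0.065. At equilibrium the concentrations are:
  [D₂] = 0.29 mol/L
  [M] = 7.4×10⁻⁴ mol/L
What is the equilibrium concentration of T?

[T] = 0.34 mol/L

At equilibrium, K_c = [M] / ([D₂]·[T]³) = 0.065.
(7.4×10⁻⁴) / ((0.29)·([T])³) = 0.065
[T]³ = 0.0393 ⇒ [T] = 0.34 mol/L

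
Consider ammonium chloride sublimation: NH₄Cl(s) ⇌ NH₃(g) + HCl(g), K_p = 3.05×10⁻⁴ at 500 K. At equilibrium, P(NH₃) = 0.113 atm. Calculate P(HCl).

P(HCl) = 0.00270 atm

(NH₄Cl is a pure solid — omitted from K_p.)
At equilibrium, K_p = P(NH₃)·P(HCl) = 3.05×10⁻⁴.
(0.113)·(P(HCl)) = 3.05×10⁻⁴
P(HCl) = 0.00270 atm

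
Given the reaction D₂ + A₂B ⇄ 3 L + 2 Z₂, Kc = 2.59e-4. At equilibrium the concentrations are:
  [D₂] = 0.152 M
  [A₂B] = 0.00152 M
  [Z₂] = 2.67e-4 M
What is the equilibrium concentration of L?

At equilibrium, Kc = [L]³·[Z₂]² / ([D₂]·[A₂B]) = 2.59e-4.
([L])³·(2.67e-4)² / ((0.152)·(0.00152)) = 2.59e-4
[L]³ = 0.839 ⇒ [L] = 0.943 M

[L] = 0.943 M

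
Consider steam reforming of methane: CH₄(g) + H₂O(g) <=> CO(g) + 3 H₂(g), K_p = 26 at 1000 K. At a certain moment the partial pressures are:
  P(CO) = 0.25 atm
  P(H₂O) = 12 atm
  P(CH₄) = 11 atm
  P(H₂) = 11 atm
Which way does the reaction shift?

to the right

Q_p = P(CO)·P(H₂)³ / (P(CH₄)·P(H₂O)) = (0.25)·(11)³ / ((11)·(12)) = 2.5
Q_p = 2.5 < K_p = 26, so the forward reaction proceeds.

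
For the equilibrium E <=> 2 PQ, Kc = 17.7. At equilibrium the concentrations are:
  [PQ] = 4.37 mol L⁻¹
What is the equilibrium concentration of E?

At equilibrium, Kc = [PQ]² / [E] = 17.7.
(4.37)² / ([E]) = 17.7
[E] = 1.08 mol L⁻¹

[E] = 1.08 mol L⁻¹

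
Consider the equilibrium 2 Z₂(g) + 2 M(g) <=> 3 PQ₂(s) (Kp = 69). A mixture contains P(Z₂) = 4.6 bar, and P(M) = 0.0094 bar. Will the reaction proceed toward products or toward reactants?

(PQ₂ is a pure solid — omitted from Qp.)
Qp = 1 / (P(Z₂)²·P(M)²) = 1 / ((4.6)²·(0.0094)²) = 530
Qp = 530 > Kp = 69, so the reverse reaction proceeds.

in the reverse direction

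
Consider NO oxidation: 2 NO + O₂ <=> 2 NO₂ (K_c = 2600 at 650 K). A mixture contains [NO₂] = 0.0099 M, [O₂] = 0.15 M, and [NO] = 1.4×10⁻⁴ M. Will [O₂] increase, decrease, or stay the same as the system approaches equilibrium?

increase

Q_c = [NO₂]² / ([NO]²·[O₂]) = (0.0099)² / ((1.4×10⁻⁴)²·(0.15)) = 33000
Q_c = 33000 > K_c = 2600: net reverse reaction.
O₂ is a reactant, so it increases.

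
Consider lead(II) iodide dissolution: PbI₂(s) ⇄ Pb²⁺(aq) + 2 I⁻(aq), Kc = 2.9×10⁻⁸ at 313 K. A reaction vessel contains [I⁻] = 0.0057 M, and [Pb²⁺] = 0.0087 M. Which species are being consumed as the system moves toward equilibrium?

(PbI₂ is a pure solid — omitted from Qc.)
Qc = [Pb²⁺]·[I⁻]² = (0.0087)·(0.0057)² = 2.8×10⁻⁷
Qc = 2.8×10⁻⁷ > Kc = 2.9×10⁻⁸: net reverse reaction.

Pb²⁺, I⁻ (products)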